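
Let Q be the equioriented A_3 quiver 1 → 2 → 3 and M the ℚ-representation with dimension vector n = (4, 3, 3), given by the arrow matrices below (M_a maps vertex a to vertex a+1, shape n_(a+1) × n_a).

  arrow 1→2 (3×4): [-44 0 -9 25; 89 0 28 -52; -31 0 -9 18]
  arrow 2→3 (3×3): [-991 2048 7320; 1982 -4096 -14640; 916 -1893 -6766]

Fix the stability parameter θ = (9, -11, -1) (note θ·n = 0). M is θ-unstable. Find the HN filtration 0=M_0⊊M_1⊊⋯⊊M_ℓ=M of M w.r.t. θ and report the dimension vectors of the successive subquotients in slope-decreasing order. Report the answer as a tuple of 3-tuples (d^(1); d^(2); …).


Barcode: M ≅ I[1,1], I[1,2], I[1,3]^2, I[3,3]. HN layers by μ_θ (2 steps, strictly decreasing):
  μ^(1)=9; μ^(2)=-1

((1, 0, 0); (3, 3, 3))


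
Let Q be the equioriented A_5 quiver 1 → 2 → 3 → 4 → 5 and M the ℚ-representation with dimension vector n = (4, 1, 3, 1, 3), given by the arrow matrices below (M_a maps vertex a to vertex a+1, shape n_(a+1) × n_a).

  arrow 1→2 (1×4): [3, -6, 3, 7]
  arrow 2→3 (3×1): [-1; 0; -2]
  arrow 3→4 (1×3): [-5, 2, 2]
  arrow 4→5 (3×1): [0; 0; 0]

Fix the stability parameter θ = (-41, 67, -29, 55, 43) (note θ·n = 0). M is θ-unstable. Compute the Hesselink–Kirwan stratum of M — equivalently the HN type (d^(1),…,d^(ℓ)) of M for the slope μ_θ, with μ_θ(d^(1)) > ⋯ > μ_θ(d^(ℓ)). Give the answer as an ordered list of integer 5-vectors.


Barcode: M ≅ I[1,1]^3, I[1,4], I[3,3]^2, I[5,5]^3. HN layers by μ_θ (5 steps, strictly decreasing):
  μ^(1)=55; μ^(2)=43; μ^(3)=19; μ^(4)=-29; μ^(5)=-41

((0, 0, 0, 1, 0); (0, 0, 0, 0, 3); (0, 1, 1, 0, 0); (0, 0, 2, 0, 0); (4, 0, 0, 0, 0))


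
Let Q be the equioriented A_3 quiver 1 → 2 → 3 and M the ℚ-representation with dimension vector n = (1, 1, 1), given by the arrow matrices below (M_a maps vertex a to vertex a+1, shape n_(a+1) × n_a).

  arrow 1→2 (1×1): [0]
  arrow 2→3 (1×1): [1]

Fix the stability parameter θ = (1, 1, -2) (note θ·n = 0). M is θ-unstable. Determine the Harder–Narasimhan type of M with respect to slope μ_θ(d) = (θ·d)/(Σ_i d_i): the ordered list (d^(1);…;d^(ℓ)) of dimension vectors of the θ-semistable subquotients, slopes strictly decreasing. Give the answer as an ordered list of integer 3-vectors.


Interval decomposition of M: I[1,1], I[2,3].
HN type (ℓ=2): μ^(1)=1; μ^(2)=-1/2

((1, 0, 0); (0, 1, 1))


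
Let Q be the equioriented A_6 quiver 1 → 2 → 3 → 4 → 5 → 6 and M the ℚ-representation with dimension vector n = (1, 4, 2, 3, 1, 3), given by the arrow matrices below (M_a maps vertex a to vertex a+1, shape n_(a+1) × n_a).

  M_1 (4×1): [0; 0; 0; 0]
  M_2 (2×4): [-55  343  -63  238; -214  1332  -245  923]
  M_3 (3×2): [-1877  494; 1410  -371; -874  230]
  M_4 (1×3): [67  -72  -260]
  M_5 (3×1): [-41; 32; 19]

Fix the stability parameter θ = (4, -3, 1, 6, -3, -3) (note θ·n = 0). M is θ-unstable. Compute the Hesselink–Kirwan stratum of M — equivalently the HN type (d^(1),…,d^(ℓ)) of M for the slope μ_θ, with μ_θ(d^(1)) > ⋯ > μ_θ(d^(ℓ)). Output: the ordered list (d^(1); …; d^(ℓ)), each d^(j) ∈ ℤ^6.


Via rank(M_{q-1}∘⋯∘M_p): M ≅ I[1,1], I[2,2]^2, I[2,4], I[2,6], I[4,4], I[6,6]^2.
μ_θ-semistable layers: μ^(1)=6; μ^(2)=4; μ^(3)=1; μ^(4)=1/4; μ^(5)=-3

((0, 0, 0, 2, 0, 0); (1, 0, 0, 0, 0, 0); (0, 0, 1, 0, 0, 0); (0, 0, 1, 1, 1, 1); (0, 4, 0, 0, 0, 2))


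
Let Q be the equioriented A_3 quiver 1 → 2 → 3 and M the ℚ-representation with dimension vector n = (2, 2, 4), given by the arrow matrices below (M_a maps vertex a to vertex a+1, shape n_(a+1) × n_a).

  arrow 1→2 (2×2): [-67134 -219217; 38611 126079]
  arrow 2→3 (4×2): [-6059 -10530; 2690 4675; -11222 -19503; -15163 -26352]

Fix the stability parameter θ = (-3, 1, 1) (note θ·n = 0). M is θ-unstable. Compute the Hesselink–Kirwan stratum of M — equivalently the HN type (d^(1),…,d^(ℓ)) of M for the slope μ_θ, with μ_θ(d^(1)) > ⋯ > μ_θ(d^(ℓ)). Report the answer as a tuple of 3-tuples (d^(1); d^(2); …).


Interval decomposition of M: I[1,3]^2, I[3,3]^2.
HN type (ℓ=2): μ^(1)=1; μ^(2)=-3

((0, 2, 4); (2, 0, 0))


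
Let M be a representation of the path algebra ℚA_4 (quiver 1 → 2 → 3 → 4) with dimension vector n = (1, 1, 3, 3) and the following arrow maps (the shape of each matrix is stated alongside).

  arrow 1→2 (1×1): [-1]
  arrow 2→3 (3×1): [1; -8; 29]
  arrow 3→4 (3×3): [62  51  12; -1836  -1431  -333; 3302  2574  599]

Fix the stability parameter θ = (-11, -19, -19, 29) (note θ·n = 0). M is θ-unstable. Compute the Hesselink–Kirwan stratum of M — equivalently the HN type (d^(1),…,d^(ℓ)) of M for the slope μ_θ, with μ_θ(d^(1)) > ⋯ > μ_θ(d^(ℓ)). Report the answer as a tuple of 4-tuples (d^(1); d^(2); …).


Interval decomposition of M: I[1,4], I[3,3], I[3,4], I[4,4].
HN type (ℓ=3): μ^(1)=29; μ^(2)=-49/3; μ^(3)=-19

((0, 0, 0, 3); (1, 1, 1, 0); (0, 0, 2, 0))


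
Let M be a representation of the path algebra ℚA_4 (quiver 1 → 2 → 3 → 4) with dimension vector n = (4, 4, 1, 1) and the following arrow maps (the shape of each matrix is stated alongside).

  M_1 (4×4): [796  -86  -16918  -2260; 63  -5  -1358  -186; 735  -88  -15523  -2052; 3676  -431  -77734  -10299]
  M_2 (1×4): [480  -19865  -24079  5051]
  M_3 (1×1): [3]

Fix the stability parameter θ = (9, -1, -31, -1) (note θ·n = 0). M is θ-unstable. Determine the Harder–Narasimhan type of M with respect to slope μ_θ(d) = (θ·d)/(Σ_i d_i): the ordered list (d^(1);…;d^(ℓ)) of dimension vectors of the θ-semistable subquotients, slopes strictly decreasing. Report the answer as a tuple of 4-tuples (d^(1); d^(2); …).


Interval decomposition of M: I[1,1], I[1,2]^2, I[1,4], I[2,2].
HN type (ℓ=4): μ^(1)=9; μ^(2)=4; μ^(3)=-1; μ^(4)=-23/3

((1, 0, 0, 0); (2, 2, 0, 0); (0, 1, 0, 1); (1, 1, 1, 0))


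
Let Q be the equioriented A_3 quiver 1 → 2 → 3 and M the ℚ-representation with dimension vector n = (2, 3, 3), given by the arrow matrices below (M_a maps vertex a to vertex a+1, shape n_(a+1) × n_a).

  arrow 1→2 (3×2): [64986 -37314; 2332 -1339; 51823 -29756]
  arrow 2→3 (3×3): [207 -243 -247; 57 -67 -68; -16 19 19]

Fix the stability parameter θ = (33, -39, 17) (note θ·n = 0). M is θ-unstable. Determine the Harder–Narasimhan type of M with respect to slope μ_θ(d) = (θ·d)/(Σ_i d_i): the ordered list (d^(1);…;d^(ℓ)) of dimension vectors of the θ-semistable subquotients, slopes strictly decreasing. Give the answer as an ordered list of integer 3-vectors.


Barcode: M ≅ I[1,3]^2, I[2,3]. HN layers by μ_θ (3 steps, strictly decreasing):
  μ^(1)=17; μ^(2)=-3; μ^(3)=-39

((0, 0, 3); (2, 2, 0); (0, 1, 0))


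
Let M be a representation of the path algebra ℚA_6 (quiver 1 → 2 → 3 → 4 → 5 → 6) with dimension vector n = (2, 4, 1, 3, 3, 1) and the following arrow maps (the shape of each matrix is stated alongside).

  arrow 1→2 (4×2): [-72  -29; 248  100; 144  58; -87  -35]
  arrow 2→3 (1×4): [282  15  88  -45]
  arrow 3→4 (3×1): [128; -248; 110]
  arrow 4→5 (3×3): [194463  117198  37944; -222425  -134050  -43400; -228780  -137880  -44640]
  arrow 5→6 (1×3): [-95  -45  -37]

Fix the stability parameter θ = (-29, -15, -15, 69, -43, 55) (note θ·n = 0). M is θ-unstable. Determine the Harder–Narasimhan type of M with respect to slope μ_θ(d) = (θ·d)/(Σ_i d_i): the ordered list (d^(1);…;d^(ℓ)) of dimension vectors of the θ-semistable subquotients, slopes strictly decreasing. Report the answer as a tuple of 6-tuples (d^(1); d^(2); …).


Via rank(M_{q-1}∘⋯∘M_p): M ≅ I[1,2], I[1,4], I[2,2]^2, I[4,4], I[4,5], I[5,5], I[5,6].
μ_θ-semistable layers: μ^(1)=69; μ^(2)=55; μ^(3)=13; μ^(4)=-15; μ^(5)=-29; μ^(6)=-43

((0, 0, 0, 2, 0, 0); (0, 0, 0, 0, 0, 1); (0, 0, 0, 1, 1, 0); (0, 4, 1, 0, 0, 0); (2, 0, 0, 0, 0, 0); (0, 0, 0, 0, 2, 0))


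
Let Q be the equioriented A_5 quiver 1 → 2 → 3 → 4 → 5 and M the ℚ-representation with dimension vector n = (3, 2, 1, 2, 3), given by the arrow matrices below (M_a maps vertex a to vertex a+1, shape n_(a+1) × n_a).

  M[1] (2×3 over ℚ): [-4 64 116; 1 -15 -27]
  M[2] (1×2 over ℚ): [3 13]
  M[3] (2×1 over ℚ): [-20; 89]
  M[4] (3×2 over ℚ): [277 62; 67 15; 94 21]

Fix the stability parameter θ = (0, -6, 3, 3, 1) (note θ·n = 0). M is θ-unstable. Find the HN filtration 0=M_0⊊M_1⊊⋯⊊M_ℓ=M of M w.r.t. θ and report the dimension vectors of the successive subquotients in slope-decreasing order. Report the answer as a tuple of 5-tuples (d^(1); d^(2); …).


Via rank(M_{q-1}∘⋯∘M_p): M ≅ I[1,1], I[1,2], I[1,5], I[4,5], I[5,5].
μ_θ-semistable layers: μ^(1)=7/3; μ^(2)=2; μ^(3)=1; μ^(4)=0; μ^(5)=-3

((0, 0, 1, 1, 1); (0, 0, 0, 1, 1); (0, 0, 0, 0, 1); (1, 0, 0, 0, 0); (2, 2, 0, 0, 0))


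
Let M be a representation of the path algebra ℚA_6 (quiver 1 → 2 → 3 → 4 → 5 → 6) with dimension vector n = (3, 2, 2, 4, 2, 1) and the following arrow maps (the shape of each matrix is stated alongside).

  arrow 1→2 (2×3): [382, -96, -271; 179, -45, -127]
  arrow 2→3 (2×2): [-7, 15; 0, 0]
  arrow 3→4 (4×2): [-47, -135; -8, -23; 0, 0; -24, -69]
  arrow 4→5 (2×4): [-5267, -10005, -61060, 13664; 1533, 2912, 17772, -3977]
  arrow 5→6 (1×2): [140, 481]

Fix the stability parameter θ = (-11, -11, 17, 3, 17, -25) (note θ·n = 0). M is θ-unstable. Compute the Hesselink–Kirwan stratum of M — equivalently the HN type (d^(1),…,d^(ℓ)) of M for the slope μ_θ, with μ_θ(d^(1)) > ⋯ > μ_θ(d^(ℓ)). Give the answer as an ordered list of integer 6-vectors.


Via rank(M_{q-1}∘⋯∘M_p): M ≅ I[1,1], I[1,2], I[1,6], I[3,5], I[4,4]^2.
μ_θ-semistable layers: μ^(1)=17; μ^(2)=10; μ^(3)=3; μ^(4)=-11

((0, 0, 0, 0, 1, 0); (0, 0, 1, 1, 0, 0); (0, 0, 1, 3, 1, 1); (3, 2, 0, 0, 0, 0))


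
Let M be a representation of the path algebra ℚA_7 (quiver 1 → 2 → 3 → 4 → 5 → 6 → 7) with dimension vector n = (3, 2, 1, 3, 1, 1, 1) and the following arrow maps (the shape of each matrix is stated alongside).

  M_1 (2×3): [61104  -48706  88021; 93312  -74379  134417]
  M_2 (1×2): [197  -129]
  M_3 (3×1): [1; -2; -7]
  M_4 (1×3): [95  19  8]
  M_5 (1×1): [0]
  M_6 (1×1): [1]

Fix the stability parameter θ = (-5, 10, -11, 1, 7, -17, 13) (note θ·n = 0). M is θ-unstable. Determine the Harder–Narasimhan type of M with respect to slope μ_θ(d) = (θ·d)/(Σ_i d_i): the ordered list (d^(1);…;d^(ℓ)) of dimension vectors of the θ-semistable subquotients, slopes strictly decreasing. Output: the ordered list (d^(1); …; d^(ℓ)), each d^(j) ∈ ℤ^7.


Via rank(M_{q-1}∘⋯∘M_p): M ≅ I[1,1], I[1,2], I[1,5], I[4,4]^2, I[6,7].
μ_θ-semistable layers: μ^(1)=13; μ^(2)=10; μ^(3)=7; μ^(4)=1; μ^(5)=-1/2; μ^(6)=-5; μ^(7)=-17

((0, 0, 0, 0, 0, 0, 1); (0, 1, 0, 0, 0, 0, 0); (0, 0, 0, 0, 1, 0, 0); (0, 0, 0, 3, 0, 0, 0); (0, 1, 1, 0, 0, 0, 0); (3, 0, 0, 0, 0, 0, 0); (0, 0, 0, 0, 0, 1, 0))


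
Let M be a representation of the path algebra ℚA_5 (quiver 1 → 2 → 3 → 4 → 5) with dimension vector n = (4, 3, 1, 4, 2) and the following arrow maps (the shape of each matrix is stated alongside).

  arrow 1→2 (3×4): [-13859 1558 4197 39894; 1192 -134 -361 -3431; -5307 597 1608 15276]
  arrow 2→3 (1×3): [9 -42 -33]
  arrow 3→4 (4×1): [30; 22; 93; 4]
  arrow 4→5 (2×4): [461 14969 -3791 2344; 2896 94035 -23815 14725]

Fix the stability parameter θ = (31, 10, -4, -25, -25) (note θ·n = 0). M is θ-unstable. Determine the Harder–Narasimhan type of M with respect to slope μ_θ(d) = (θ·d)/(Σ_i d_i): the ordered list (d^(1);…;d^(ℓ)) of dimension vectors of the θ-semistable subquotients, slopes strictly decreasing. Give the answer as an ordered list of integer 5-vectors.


Interval decomposition of M: I[1,1], I[1,2]^2, I[1,5], I[4,4]^2, I[4,5].
HN type (ℓ=4): μ^(1)=31; μ^(2)=41/2; μ^(3)=-13/5; μ^(4)=-25

((1, 0, 0, 0, 0); (2, 2, 0, 0, 0); (1, 1, 1, 1, 1); (0, 0, 0, 3, 1))


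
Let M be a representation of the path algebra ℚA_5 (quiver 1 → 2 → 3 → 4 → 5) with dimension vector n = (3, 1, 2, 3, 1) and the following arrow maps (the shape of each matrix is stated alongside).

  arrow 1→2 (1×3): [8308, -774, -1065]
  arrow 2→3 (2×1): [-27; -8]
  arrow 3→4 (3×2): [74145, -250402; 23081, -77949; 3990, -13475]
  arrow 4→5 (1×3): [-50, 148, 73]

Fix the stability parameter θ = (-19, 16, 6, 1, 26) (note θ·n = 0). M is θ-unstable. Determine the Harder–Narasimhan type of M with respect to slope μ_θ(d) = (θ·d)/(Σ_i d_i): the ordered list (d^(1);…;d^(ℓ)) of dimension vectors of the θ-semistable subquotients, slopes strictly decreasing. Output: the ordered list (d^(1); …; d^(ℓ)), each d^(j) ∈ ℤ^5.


Interval decomposition of M: I[1,1]^2, I[1,4], I[3,5], I[4,4].
HN type (ℓ=5): μ^(1)=26; μ^(2)=23/3; μ^(3)=7/2; μ^(4)=1; μ^(5)=-19

((0, 0, 0, 0, 1); (0, 1, 1, 1, 0); (0, 0, 1, 1, 0); (0, 0, 0, 1, 0); (3, 0, 0, 0, 0))


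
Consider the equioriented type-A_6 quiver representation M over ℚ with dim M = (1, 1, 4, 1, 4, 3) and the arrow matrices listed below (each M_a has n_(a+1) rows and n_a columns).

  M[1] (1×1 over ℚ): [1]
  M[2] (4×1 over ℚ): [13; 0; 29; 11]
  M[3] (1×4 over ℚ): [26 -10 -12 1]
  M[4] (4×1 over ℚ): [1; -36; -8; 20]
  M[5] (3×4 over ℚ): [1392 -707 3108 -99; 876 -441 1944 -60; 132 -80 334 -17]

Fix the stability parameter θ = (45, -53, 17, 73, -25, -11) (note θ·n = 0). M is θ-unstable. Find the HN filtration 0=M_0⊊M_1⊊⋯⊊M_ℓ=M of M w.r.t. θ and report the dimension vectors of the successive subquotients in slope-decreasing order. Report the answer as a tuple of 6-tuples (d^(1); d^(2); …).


Via rank(M_{q-1}∘⋯∘M_p): M ≅ I[1,5], I[3,3]^3, I[5,6]^3.
μ_θ-semistable layers: μ^(1)=24; μ^(2)=17; μ^(3)=-4; μ^(4)=-11; μ^(5)=-25

((0, 0, 0, 1, 1, 0); (0, 0, 4, 0, 0, 0); (1, 1, 0, 0, 0, 0); (0, 0, 0, 0, 0, 3); (0, 0, 0, 0, 3, 0))


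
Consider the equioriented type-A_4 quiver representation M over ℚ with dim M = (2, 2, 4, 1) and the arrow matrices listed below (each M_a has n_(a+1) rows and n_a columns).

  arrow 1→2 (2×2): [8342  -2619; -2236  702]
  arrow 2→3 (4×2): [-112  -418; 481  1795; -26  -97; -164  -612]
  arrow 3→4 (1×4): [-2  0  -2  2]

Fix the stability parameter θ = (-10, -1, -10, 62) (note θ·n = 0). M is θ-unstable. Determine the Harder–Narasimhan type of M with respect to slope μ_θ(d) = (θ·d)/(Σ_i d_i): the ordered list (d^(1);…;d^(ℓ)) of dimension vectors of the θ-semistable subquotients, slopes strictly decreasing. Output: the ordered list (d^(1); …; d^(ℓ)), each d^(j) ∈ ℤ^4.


Via rank(M_{q-1}∘⋯∘M_p): M ≅ I[1,1], I[1,3], I[2,4], I[3,3]^2.
μ_θ-semistable layers: μ^(1)=62; μ^(2)=-11/2; μ^(3)=-10

((0, 0, 0, 1); (0, 2, 2, 0); (2, 0, 2, 0))


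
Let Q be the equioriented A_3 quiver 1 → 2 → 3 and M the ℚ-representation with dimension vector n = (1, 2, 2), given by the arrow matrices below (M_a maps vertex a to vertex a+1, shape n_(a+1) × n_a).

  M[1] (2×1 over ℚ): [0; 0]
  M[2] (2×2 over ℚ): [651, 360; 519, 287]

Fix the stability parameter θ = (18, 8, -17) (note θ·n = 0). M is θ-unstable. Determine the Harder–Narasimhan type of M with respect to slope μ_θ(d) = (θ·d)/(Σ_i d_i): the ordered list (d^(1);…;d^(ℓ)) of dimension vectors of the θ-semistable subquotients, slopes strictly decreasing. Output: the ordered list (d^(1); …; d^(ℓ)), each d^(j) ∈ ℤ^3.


Via rank(M_{q-1}∘⋯∘M_p): M ≅ I[1,1], I[2,3]^2.
μ_θ-semistable layers: μ^(1)=18; μ^(2)=-9/2

((1, 0, 0); (0, 2, 2))


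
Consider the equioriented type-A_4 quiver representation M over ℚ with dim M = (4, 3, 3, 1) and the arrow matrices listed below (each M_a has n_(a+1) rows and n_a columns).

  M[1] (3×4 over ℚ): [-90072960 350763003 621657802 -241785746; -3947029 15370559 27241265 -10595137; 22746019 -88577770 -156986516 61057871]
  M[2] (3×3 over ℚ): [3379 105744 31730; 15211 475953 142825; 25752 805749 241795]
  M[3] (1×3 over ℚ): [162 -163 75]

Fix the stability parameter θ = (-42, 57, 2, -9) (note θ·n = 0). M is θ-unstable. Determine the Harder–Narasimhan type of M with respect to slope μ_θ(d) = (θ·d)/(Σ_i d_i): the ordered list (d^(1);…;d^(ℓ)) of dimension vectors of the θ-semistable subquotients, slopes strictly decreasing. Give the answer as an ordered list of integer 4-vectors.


Interval decomposition of M: I[1,1], I[1,2], I[1,3], I[1,4], I[3,3].
HN type (ℓ=5): μ^(1)=57; μ^(2)=59/2; μ^(3)=50/3; μ^(4)=2; μ^(5)=-42

((0, 1, 0, 0); (0, 1, 1, 0); (0, 1, 1, 1); (0, 0, 1, 0); (4, 0, 0, 0))


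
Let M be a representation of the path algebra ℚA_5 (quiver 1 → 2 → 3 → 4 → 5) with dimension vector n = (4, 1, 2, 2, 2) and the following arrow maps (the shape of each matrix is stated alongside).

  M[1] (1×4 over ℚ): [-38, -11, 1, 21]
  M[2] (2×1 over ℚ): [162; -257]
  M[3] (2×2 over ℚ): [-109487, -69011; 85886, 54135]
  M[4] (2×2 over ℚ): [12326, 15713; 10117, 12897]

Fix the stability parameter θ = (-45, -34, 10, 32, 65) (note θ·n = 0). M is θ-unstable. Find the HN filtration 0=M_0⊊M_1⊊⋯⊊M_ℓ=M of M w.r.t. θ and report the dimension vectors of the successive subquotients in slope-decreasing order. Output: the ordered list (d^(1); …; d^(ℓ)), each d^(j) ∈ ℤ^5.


Barcode: M ≅ I[1,1]^3, I[1,5], I[3,5]. HN layers by μ_θ (5 steps, strictly decreasing):
  μ^(1)=65; μ^(2)=32; μ^(3)=10; μ^(4)=-34; μ^(5)=-45

((0, 0, 0, 0, 2); (0, 0, 0, 2, 0); (0, 0, 2, 0, 0); (0, 1, 0, 0, 0); (4, 0, 0, 0, 0))


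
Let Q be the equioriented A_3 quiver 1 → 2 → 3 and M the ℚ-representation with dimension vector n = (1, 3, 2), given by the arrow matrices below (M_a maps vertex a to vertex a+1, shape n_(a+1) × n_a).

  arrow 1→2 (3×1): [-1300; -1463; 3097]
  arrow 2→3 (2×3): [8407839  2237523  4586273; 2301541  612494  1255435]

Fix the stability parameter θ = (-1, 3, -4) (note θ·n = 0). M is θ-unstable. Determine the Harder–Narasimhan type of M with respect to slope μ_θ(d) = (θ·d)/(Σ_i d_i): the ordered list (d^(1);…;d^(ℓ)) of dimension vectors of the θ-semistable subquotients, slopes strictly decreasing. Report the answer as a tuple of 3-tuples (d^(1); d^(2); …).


Barcode: M ≅ I[1,3], I[2,2], I[2,3]. HN layers by μ_θ (3 steps, strictly decreasing):
  μ^(1)=3; μ^(2)=-1/2; μ^(3)=-1

((0, 1, 0); (0, 2, 2); (1, 0, 0))


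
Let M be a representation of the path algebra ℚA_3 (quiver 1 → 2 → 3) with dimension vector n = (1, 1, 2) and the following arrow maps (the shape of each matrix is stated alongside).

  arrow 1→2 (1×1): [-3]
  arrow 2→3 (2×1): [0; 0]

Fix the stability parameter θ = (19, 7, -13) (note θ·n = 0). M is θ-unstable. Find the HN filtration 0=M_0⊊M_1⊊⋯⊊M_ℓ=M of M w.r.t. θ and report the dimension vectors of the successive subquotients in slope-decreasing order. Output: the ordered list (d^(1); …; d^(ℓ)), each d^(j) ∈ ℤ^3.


Barcode: M ≅ I[1,2], I[3,3]^2. HN layers by μ_θ (2 steps, strictly decreasing):
  μ^(1)=13; μ^(2)=-13

((1, 1, 0); (0, 0, 2))


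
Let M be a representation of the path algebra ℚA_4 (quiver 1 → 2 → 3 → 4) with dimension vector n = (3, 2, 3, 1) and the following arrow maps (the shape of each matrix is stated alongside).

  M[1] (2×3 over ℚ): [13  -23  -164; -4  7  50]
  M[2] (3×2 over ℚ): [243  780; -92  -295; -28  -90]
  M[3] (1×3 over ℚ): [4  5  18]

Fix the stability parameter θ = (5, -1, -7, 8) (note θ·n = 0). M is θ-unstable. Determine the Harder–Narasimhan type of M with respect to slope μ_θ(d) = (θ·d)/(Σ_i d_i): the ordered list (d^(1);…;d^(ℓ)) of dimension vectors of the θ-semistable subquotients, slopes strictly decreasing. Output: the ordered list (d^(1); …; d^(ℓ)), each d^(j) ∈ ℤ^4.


Via rank(M_{q-1}∘⋯∘M_p): M ≅ I[1,1], I[1,3], I[1,4], I[3,3].
μ_θ-semistable layers: μ^(1)=8; μ^(2)=5; μ^(3)=-1; μ^(4)=-7

((0, 0, 0, 1); (1, 0, 0, 0); (2, 2, 2, 0); (0, 0, 1, 0))


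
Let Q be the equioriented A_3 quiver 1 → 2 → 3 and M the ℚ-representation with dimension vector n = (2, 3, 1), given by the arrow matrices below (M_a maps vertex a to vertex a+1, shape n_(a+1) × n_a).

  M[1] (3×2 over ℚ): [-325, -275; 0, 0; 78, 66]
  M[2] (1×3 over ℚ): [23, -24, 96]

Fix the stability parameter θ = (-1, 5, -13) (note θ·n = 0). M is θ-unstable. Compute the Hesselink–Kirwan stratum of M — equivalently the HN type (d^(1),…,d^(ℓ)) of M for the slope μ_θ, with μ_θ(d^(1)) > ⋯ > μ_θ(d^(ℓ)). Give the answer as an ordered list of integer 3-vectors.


Barcode: M ≅ I[1,1], I[1,3], I[2,2]^2. HN layers by μ_θ (3 steps, strictly decreasing):
  μ^(1)=5; μ^(2)=-1; μ^(3)=-3

((0, 2, 0); (1, 0, 0); (1, 1, 1))


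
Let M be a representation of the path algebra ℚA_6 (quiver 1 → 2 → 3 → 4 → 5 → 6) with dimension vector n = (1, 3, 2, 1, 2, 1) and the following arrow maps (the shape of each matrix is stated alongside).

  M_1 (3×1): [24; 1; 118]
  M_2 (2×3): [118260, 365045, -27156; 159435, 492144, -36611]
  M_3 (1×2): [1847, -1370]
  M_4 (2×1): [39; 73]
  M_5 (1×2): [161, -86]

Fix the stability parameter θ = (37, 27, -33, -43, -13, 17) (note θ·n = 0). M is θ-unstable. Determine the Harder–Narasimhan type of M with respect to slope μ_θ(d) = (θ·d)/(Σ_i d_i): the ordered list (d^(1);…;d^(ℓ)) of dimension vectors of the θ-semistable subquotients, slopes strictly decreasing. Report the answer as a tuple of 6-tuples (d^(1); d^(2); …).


Via rank(M_{q-1}∘⋯∘M_p): M ≅ I[1,6], I[2,2], I[2,3], I[5,5].
μ_θ-semistable layers: μ^(1)=27; μ^(2)=17; μ^(3)=-3; μ^(4)=-5; μ^(5)=-13

((0, 1, 0, 0, 0, 0); (0, 0, 0, 0, 0, 1); (0, 1, 1, 0, 0, 0); (1, 1, 1, 1, 1, 0); (0, 0, 0, 0, 1, 0))


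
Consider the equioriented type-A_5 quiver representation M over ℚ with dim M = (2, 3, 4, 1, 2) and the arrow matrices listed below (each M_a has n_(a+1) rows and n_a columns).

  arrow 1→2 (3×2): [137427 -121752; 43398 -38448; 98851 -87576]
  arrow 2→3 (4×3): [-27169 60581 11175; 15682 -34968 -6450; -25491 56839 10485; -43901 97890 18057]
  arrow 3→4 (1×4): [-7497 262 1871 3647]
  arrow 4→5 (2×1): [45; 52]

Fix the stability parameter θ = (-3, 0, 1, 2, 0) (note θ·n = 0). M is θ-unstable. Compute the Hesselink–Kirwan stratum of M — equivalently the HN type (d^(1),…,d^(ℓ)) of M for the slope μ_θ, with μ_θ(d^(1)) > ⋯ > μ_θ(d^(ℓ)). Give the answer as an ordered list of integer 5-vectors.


Barcode: M ≅ I[1,1], I[1,2], I[2,3], I[2,5], I[3,3]^2, I[5,5]. HN layers by μ_θ (3 steps, strictly decreasing):
  μ^(1)=1; μ^(2)=0; μ^(3)=-3

((0, 0, 4, 1, 1); (0, 3, 0, 0, 1); (2, 0, 0, 0, 0))


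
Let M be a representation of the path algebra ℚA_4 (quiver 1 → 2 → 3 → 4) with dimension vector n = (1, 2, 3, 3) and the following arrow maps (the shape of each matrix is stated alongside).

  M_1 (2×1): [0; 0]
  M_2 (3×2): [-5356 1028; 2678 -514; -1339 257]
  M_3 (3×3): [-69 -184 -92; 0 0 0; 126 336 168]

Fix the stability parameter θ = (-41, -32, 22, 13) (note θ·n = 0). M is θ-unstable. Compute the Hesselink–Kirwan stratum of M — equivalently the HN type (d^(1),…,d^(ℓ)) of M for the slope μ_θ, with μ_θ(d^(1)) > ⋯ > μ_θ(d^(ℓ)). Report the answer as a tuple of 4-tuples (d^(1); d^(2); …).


Interval decomposition of M: I[1,1], I[2,2], I[2,3], I[3,3], I[3,4], I[4,4]^2.
HN type (ℓ=5): μ^(1)=22; μ^(2)=35/2; μ^(3)=13; μ^(4)=-32; μ^(5)=-41

((0, 0, 2, 0); (0, 0, 1, 1); (0, 0, 0, 2); (0, 2, 0, 0); (1, 0, 0, 0))


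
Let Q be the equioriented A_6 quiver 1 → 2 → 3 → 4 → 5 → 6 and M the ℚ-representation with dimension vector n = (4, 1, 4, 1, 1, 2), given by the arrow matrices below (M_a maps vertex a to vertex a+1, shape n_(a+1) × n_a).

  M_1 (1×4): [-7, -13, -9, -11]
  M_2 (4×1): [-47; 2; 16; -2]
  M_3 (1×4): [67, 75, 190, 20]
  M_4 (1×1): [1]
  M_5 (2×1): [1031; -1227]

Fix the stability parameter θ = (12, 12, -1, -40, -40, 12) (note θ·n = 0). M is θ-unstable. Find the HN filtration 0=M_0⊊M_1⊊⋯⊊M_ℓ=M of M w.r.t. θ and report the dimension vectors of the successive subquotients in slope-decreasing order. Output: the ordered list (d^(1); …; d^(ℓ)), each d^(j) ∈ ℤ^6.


Via rank(M_{q-1}∘⋯∘M_p): M ≅ I[1,1]^3, I[1,6], I[3,3]^3, I[6,6].
μ_θ-semistable layers: μ^(1)=12; μ^(2)=-1; μ^(3)=-57/5

((3, 0, 0, 0, 0, 2); (0, 0, 3, 0, 0, 0); (1, 1, 1, 1, 1, 0))


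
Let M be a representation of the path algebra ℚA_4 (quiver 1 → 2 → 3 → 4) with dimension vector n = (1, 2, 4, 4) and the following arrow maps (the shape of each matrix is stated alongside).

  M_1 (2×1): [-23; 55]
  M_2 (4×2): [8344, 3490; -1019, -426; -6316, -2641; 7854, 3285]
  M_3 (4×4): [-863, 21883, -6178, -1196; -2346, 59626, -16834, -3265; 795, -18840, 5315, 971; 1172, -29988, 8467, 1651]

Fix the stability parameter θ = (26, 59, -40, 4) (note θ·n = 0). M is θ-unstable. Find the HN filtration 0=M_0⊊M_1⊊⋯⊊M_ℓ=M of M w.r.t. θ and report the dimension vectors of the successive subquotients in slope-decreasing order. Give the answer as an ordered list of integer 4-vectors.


Barcode: M ≅ I[1,4], I[2,4], I[3,4]^2. HN layers by μ_θ (4 steps, strictly decreasing):
  μ^(1)=49/4; μ^(2)=23/3; μ^(3)=4; μ^(4)=-40

((1, 1, 1, 1); (0, 1, 1, 1); (0, 0, 0, 2); (0, 0, 2, 0))


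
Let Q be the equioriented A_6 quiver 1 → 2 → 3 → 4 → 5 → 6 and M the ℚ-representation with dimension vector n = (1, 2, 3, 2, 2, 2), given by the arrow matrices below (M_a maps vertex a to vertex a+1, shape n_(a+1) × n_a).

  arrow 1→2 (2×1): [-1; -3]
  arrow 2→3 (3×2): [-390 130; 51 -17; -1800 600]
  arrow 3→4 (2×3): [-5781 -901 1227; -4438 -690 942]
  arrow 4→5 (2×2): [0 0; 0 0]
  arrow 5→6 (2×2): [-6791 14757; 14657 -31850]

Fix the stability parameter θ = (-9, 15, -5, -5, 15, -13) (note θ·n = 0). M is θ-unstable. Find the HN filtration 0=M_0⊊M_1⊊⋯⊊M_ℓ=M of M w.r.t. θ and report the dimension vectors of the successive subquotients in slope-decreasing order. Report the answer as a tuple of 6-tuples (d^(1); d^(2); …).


Via rank(M_{q-1}∘⋯∘M_p): M ≅ I[1,2], I[2,4], I[3,3], I[3,4], I[5,6]^2.
μ_θ-semistable layers: μ^(1)=15; μ^(2)=5/3; μ^(3)=1; μ^(4)=-5; μ^(5)=-9

((0, 1, 0, 0, 0, 0); (0, 1, 1, 1, 0, 0); (0, 0, 0, 0, 2, 2); (0, 0, 2, 1, 0, 0); (1, 0, 0, 0, 0, 0))


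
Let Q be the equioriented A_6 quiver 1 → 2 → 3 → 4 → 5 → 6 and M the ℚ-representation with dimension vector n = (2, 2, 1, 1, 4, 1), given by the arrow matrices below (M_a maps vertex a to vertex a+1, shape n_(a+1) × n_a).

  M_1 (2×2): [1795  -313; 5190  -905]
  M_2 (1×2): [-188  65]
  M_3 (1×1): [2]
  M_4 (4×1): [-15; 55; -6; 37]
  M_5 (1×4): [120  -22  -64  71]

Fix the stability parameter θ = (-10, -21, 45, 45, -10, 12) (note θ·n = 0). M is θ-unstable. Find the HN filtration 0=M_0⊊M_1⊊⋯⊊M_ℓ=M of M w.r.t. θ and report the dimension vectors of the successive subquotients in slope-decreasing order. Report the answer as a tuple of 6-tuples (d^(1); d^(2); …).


Barcode: M ≅ I[1,2], I[1,6], I[5,5]^3. HN layers by μ_θ (3 steps, strictly decreasing):
  μ^(1)=23; μ^(2)=-10; μ^(3)=-31/2

((0, 0, 1, 1, 1, 1); (0, 0, 0, 0, 3, 0); (2, 2, 0, 0, 0, 0))


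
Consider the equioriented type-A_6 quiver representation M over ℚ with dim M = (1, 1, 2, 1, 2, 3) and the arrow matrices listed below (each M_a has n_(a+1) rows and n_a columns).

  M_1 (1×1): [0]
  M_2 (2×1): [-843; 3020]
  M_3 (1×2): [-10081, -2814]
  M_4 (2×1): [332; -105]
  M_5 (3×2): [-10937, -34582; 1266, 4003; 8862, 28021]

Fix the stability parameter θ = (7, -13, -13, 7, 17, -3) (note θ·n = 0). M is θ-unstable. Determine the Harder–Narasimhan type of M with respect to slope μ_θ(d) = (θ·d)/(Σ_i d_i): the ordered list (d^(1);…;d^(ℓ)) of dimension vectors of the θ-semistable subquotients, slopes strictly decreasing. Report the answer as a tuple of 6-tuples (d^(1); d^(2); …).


Via rank(M_{q-1}∘⋯∘M_p): M ≅ I[1,1], I[2,6], I[3,3], I[5,6], I[6,6].
μ_θ-semistable layers: μ^(1)=7; μ^(2)=-3; μ^(3)=-13

((1, 0, 0, 1, 2, 2); (0, 0, 0, 0, 0, 1); (0, 1, 2, 0, 0, 0))


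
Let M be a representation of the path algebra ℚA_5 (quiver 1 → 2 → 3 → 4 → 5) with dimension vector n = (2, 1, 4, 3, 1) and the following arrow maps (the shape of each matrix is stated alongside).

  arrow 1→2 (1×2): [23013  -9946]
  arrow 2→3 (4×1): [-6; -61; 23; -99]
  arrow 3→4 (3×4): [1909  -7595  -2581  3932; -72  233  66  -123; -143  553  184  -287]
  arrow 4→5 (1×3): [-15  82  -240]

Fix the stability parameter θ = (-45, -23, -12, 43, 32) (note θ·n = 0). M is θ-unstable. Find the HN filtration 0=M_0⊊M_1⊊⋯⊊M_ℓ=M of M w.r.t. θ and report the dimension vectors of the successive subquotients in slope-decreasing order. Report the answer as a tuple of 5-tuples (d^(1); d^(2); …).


Barcode: M ≅ I[1,1], I[1,5], I[3,3], I[3,4]^2. HN layers by μ_θ (5 steps, strictly decreasing):
  μ^(1)=43; μ^(2)=75/2; μ^(3)=-12; μ^(4)=-23; μ^(5)=-45

((0, 0, 0, 2, 0); (0, 0, 0, 1, 1); (0, 0, 4, 0, 0); (0, 1, 0, 0, 0); (2, 0, 0, 0, 0))


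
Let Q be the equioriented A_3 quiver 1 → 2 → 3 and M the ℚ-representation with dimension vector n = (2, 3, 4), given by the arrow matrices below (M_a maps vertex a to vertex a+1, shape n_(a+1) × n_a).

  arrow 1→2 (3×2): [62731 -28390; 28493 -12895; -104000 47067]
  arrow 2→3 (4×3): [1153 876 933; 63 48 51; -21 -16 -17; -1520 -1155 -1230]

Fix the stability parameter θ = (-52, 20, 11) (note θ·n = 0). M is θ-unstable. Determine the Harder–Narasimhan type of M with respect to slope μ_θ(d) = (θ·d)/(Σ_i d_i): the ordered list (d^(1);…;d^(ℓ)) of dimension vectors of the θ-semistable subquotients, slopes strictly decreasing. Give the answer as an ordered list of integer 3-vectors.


Via rank(M_{q-1}∘⋯∘M_p): M ≅ I[1,2], I[1,3], I[2,3], I[3,3]^2.
μ_θ-semistable layers: μ^(1)=20; μ^(2)=31/2; μ^(3)=11; μ^(4)=-52

((0, 1, 0); (0, 2, 2); (0, 0, 2); (2, 0, 0))


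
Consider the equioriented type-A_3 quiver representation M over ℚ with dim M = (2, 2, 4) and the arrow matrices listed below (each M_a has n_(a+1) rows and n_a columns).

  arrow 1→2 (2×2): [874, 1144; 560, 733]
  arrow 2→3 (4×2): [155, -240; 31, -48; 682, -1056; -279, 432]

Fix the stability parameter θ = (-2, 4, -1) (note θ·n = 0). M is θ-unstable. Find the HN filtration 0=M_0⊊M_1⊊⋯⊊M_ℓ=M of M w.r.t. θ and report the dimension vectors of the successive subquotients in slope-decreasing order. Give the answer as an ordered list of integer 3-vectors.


Via rank(M_{q-1}∘⋯∘M_p): M ≅ I[1,2], I[1,3], I[3,3]^3.
μ_θ-semistable layers: μ^(1)=4; μ^(2)=3/2; μ^(3)=-1; μ^(4)=-2

((0, 1, 0); (0, 1, 1); (0, 0, 3); (2, 0, 0))


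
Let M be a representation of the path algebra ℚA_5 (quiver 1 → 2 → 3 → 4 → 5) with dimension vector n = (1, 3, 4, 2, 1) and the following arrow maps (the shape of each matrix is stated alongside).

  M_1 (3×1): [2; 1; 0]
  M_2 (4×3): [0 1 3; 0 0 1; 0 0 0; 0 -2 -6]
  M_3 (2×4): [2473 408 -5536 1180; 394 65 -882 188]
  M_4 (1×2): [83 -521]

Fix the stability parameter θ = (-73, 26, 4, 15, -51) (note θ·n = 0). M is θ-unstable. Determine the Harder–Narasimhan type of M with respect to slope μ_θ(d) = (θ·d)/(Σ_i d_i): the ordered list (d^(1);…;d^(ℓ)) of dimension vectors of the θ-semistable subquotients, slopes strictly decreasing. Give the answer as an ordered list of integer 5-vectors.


Interval decomposition of M: I[1,5], I[2,2], I[2,4], I[3,3]^2.
HN type (ℓ=5): μ^(1)=26; μ^(2)=15; μ^(3)=4; μ^(4)=-3/2; μ^(5)=-73

((0, 1, 0, 0, 0); (0, 1, 1, 1, 0); (0, 0, 2, 0, 0); (0, 1, 1, 1, 1); (1, 0, 0, 0, 0))


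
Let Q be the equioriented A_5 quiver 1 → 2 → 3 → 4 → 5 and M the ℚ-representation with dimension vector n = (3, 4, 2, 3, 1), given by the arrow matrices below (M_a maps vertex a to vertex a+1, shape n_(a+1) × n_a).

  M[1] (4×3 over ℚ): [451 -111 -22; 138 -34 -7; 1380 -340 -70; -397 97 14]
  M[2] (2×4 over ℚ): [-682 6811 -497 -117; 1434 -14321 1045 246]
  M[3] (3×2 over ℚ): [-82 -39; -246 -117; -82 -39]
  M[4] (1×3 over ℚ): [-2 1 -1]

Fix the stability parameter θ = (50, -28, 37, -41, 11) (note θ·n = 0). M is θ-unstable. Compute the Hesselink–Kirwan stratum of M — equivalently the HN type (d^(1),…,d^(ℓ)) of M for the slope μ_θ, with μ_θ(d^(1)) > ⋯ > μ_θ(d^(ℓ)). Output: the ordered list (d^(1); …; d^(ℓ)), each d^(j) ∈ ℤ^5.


Barcode: M ≅ I[1,1], I[1,3], I[1,4], I[2,2]^2, I[4,4], I[4,5]. HN layers by μ_θ (6 steps, strictly decreasing):
  μ^(1)=50; μ^(2)=37; μ^(3)=11; μ^(4)=9/2; μ^(5)=-28; μ^(6)=-41

((1, 0, 0, 0, 0); (0, 0, 1, 0, 0); (1, 1, 0, 0, 1); (1, 1, 1, 1, 0); (0, 2, 0, 0, 0); (0, 0, 0, 2, 0))


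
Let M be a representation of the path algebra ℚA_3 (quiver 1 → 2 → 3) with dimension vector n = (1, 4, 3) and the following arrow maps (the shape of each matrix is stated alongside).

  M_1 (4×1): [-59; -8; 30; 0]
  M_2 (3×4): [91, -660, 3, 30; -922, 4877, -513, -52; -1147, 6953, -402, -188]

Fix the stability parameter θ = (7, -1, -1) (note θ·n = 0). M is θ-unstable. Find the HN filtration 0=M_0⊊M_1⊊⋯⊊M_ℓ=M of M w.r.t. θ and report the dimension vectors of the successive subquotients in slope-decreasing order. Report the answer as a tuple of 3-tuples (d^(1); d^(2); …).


Via rank(M_{q-1}∘⋯∘M_p): M ≅ I[1,3], I[2,2], I[2,3]^2.
μ_θ-semistable layers: μ^(1)=5/3; μ^(2)=-1

((1, 1, 1); (0, 3, 2))


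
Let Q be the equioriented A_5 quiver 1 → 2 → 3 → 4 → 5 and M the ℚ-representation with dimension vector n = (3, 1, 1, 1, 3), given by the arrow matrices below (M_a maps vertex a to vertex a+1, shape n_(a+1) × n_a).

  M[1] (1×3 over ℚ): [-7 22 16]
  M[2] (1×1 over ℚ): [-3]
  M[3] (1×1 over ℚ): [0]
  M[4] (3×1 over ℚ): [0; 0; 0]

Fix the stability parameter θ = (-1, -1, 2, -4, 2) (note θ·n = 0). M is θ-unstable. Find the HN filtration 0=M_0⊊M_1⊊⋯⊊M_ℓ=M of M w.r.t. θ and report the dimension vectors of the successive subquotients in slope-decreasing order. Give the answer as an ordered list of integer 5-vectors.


Barcode: M ≅ I[1,1]^2, I[1,3], I[4,4], I[5,5]^3. HN layers by μ_θ (3 steps, strictly decreasing):
  μ^(1)=2; μ^(2)=-1; μ^(3)=-4

((0, 0, 1, 0, 3); (3, 1, 0, 0, 0); (0, 0, 0, 1, 0))


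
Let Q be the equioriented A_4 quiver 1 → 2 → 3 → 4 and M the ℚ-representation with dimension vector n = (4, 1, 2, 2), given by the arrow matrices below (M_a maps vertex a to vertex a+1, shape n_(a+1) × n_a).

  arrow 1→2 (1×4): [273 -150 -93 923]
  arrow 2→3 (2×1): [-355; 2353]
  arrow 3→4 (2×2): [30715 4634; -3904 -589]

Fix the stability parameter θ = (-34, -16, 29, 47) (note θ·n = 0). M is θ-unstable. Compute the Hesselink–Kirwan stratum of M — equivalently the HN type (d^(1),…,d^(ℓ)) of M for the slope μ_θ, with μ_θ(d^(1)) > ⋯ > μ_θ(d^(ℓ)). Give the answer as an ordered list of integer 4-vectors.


Barcode: M ≅ I[1,1]^3, I[1,4], I[3,4]. HN layers by μ_θ (4 steps, strictly decreasing):
  μ^(1)=47; μ^(2)=29; μ^(3)=-16; μ^(4)=-34

((0, 0, 0, 2); (0, 0, 2, 0); (0, 1, 0, 0); (4, 0, 0, 0))


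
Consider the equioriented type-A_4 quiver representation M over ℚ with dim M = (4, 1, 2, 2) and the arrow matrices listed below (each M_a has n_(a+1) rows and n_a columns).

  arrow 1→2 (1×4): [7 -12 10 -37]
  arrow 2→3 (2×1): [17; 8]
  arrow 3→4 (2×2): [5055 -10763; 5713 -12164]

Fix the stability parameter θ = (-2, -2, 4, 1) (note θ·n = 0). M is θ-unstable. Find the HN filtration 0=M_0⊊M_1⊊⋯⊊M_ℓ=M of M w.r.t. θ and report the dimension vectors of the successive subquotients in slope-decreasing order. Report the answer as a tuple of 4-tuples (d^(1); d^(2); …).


Barcode: M ≅ I[1,1]^3, I[1,4], I[3,4]. HN layers by μ_θ (2 steps, strictly decreasing):
  μ^(1)=5/2; μ^(2)=-2

((0, 0, 2, 2); (4, 1, 0, 0))


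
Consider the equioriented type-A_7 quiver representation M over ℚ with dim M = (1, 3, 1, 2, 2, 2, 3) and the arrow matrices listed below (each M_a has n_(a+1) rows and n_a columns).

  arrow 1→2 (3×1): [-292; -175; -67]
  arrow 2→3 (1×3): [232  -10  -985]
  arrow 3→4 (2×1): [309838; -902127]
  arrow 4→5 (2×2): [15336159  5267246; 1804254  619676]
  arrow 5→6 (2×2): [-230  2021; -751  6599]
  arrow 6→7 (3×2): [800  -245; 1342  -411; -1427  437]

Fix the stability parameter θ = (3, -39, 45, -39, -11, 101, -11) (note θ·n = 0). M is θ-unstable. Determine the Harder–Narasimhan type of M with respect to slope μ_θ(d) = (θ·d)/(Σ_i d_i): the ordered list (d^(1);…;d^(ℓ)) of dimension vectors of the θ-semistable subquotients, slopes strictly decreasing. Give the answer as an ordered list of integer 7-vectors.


Interval decomposition of M: I[1,4], I[2,2]^2, I[4,7], I[5,7], I[7,7].
HN type (ℓ=5): μ^(1)=45; μ^(2)=3; μ^(3)=-11; μ^(4)=-18; μ^(5)=-39

((0, 0, 0, 0, 0, 2, 2); (0, 0, 1, 1, 0, 0, 0); (0, 0, 0, 0, 2, 0, 1); (1, 1, 0, 0, 0, 0, 0); (0, 2, 0, 1, 0, 0, 0))


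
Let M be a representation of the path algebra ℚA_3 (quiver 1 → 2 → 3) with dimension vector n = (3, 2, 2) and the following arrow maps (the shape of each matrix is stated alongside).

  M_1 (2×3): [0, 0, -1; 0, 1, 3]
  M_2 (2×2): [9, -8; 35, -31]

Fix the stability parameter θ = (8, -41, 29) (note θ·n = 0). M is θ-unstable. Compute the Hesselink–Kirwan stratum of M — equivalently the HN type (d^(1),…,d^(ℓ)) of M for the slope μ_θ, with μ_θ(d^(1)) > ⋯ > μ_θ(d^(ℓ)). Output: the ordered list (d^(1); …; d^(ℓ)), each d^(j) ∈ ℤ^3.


Via rank(M_{q-1}∘⋯∘M_p): M ≅ I[1,1], I[1,3]^2.
μ_θ-semistable layers: μ^(1)=29; μ^(2)=8; μ^(3)=-33/2

((0, 0, 2); (1, 0, 0); (2, 2, 0))


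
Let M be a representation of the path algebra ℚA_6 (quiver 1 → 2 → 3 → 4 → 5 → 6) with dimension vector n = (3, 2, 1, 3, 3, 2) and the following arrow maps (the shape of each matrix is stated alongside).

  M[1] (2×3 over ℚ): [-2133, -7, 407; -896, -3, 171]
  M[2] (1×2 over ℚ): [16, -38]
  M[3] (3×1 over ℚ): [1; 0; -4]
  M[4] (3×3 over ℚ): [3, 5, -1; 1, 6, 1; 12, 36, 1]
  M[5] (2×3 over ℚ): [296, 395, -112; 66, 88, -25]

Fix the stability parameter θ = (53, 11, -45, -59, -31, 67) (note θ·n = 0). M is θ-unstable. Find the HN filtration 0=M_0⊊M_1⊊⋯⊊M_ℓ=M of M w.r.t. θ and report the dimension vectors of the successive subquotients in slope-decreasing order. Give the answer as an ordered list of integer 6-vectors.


Via rank(M_{q-1}∘⋯∘M_p): M ≅ I[1,1], I[1,2], I[1,6], I[4,5], I[4,6].
μ_θ-semistable layers: μ^(1)=67; μ^(2)=53; μ^(3)=32; μ^(4)=-71/5; μ^(5)=-31; μ^(6)=-59

((0, 0, 0, 0, 0, 2); (1, 0, 0, 0, 0, 0); (1, 1, 0, 0, 0, 0); (1, 1, 1, 1, 1, 0); (0, 0, 0, 0, 2, 0); (0, 0, 0, 2, 0, 0))


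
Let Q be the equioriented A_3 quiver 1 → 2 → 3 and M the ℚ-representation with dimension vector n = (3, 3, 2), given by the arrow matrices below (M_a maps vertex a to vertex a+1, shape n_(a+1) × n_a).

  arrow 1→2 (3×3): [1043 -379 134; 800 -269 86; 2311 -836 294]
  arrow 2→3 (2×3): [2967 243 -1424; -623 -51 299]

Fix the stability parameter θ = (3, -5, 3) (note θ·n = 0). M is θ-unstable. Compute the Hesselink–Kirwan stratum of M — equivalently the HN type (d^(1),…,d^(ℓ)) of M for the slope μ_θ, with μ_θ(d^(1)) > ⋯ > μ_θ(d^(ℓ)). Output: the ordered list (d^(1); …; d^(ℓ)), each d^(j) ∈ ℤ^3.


Interval decomposition of M: I[1,2], I[1,3]^2.
HN type (ℓ=2): μ^(1)=3; μ^(2)=-1

((0, 0, 2); (3, 3, 0))


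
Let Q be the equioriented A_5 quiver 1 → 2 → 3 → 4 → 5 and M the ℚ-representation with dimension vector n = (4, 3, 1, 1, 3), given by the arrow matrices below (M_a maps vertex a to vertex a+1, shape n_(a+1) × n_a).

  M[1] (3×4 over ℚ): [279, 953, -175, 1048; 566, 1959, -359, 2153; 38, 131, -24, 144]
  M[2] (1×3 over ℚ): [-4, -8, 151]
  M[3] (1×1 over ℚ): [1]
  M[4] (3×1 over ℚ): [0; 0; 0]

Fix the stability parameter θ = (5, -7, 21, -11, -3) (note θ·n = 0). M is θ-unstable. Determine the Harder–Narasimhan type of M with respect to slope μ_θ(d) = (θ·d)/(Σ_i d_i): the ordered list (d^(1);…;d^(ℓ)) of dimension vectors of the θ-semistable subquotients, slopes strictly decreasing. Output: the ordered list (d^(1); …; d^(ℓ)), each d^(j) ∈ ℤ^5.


Via rank(M_{q-1}∘⋯∘M_p): M ≅ I[1,1], I[1,2]^2, I[1,4], I[5,5]^3.
μ_θ-semistable layers: μ^(1)=5; μ^(2)=-1; μ^(3)=-3

((1, 0, 1, 1, 0); (3, 3, 0, 0, 0); (0, 0, 0, 0, 3))
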